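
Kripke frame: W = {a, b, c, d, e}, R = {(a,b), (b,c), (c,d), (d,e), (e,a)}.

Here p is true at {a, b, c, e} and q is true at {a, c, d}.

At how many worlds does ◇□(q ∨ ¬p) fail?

a: successors {b}; □(q ∨ ¬p) there: b:T. ✓
b: successors {c}; □(q ∨ ¬p) there: c:T. ✓
c: successors {d}; □(q ∨ ¬p) there: d:F. ✗
d: successors {e}; □(q ∨ ¬p) there: e:T. ✓
e: successors {a}; □(q ∨ ¬p) there: a:F. ✗
Satisfying worlds: {a, b, d}.
So ◇□(q ∨ ¬p) fails at the other 2 worlds.

2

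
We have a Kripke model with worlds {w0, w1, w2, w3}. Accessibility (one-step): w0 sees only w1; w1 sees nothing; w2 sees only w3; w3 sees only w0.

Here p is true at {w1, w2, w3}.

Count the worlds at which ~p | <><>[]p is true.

w0: ~p is T, <><>[]p is F. ✓
w1: ~p is F, <><>[]p is F. ✗
w2: ~p is F, <><>[]p is T. ✓
w3: ~p is F, <><>[]p is T. ✓
Satisfying worlds: {w0, w2, w3}.

3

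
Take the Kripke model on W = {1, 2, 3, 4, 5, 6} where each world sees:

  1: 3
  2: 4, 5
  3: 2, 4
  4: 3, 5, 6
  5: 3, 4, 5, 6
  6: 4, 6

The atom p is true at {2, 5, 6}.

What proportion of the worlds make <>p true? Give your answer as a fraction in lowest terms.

1: successors {3}; p there: 3:F. ✗
2: successors {4, 5}; p there: 4:F, 5:T. ✓
3: successors {2, 4}; p there: 2:T, 4:F. ✓
4: successors {3, 5, 6}; p there: 3:F, 5:T, 6:T. ✓
5: successors {3, 4, 5, 6}; p there: 3:F, 4:F, 5:T, 6:T. ✓
6: successors {4, 6}; p there: 4:F, 6:T. ✓
That's 5 of 6 worlds, so 5/6.

5/6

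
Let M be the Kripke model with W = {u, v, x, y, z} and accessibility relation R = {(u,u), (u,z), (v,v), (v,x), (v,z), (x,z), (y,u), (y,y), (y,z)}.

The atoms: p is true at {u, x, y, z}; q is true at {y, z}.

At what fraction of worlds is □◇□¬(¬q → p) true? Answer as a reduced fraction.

u: successors {u, z}; ◇□¬(¬q → p) there: u:T, z:F. ✗
v: successors {v, x, z}; ◇□¬(¬q → p) there: v:T, x:T, z:F. ✗
x: successors {z}; ◇□¬(¬q → p) there: z:F. ✗
y: successors {u, y, z}; ◇□¬(¬q → p) there: u:T, y:T, z:F. ✗
z: no successors, so □◇□¬(¬q → p) holds vacuously. ✓
That's 1 of 5 worlds, so 1/5.

1/5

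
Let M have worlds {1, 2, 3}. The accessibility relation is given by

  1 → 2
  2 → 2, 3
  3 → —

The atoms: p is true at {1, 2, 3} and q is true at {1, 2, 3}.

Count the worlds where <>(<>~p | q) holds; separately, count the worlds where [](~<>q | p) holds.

2 and 3

For <>(<>~p | q):
1: successors {2}; <>~p | q there: 2:T. ✓
2: successors {2, 3}; <>~p | q there: 2:T, 3:T. ✓
3: no successors, so <>(<>~p | q) fails. ✗
— 2 worlds.
For [](~<>q | p):
1: successors {2}; ~<>q | p there: 2:T. ✓
2: successors {2, 3}; ~<>q | p there: 2:T, 3:T. ✓
3: no successors, so [](~<>q | p) holds vacuously. ✓
— 3 worlds.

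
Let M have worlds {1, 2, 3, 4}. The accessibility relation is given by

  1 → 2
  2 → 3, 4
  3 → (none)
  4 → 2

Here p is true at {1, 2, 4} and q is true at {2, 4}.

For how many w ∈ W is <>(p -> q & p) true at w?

1: successors {2}; p -> q & p there: 2:T. ✓
2: successors {3, 4}; p -> q & p there: 3:T, 4:T. ✓
3: no successors, so <>(p -> q & p) fails. ✗
4: successors {2}; p -> q & p there: 2:T. ✓
Satisfying worlds: {1, 2, 4}.

3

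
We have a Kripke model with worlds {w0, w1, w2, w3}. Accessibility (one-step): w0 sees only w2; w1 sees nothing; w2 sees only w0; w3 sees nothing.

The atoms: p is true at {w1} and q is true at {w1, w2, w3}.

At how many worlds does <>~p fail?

2

w0: successors {w2}; ~p there: w2:T. ✓
w1: no successors, so <>~p fails. ✗
w2: successors {w0}; ~p there: w0:T. ✓
w3: no successors, so <>~p fails. ✗
Satisfying worlds: {w0, w2}.
So <>~p fails at the other 2 worlds.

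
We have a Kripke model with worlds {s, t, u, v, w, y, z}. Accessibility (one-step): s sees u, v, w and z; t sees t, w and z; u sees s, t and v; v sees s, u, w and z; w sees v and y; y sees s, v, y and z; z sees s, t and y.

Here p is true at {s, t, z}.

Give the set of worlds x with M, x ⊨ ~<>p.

s: <>p is T. ✗
t: <>p is T. ✗
u: <>p is T. ✗
v: <>p is T. ✗
w: <>p is F. ✓
y: <>p is T. ✗
z: <>p is T. ✗

{w}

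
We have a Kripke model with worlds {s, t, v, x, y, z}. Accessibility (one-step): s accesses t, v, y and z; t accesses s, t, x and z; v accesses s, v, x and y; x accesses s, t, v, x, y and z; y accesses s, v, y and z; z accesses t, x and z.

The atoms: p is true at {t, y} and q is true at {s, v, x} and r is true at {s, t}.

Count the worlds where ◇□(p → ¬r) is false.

2

s: successors {t, v, y, z}; □(p → ¬r) there: t:F, v:T, y:T, z:F. ✓
t: successors {s, t, x, z}; □(p → ¬r) there: s:F, t:F, x:F, z:F. ✗
v: successors {s, v, x, y}; □(p → ¬r) there: s:F, v:T, x:F, y:T. ✓
x: successors {s, t, v, x, y, z}; □(p → ¬r) there: s:F, t:F, v:T, x:F, y:T, z:F. ✓
y: successors {s, v, y, z}; □(p → ¬r) there: s:F, v:T, y:T, z:F. ✓
z: successors {t, x, z}; □(p → ¬r) there: t:F, x:F, z:F. ✗
Satisfying worlds: {s, v, x, y}.
So ◇□(p → ¬r) fails at the other 2 worlds.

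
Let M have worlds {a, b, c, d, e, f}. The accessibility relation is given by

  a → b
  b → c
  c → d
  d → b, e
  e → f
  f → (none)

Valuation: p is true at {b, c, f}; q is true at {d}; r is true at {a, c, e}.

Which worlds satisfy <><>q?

a: successors {b}; <>q there: b:F. ✗
b: successors {c}; <>q there: c:T. ✓
c: successors {d}; <>q there: d:F. ✗
d: successors {b, e}; <>q there: b:F, e:F. ✗
e: successors {f}; <>q there: f:F. ✗
f: no successors, so <><>q fails. ✗

{b}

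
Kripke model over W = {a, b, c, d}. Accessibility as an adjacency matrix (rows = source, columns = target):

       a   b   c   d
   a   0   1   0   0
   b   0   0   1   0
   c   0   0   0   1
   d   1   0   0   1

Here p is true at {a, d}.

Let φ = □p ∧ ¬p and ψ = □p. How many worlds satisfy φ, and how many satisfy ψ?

For □p ∧ ¬p:
a: □p is F, ¬p is F. ✗
b: □p is F, ¬p is T. ✗
c: □p is T, ¬p is T. ✓
d: □p is T, ¬p is F. ✗
— 1 world.
For □p:
a: successors {b}; p there: b:F. ✗
b: successors {c}; p there: c:F. ✗
c: successors {d}; p there: d:T. ✓
d: successors {a, d}; p there: a:T, d:T. ✓
— 2 worlds.

1 and 2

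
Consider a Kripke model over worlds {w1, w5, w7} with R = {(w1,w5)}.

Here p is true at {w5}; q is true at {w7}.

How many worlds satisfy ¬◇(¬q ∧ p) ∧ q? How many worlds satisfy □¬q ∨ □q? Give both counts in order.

For ¬◇(¬q ∧ p) ∧ q:
w1: ¬◇(¬q ∧ p) is F, q is F. ✗
w5: ¬◇(¬q ∧ p) is T, q is F. ✗
w7: ¬◇(¬q ∧ p) is T, q is T. ✓
— 1 world.
For □¬q ∨ □q:
w1: □¬q is T, □q is F. ✓
w5: □¬q is T, □q is T. ✓
w7: □¬q is T, □q is T. ✓
— 3 worlds.

1 and 3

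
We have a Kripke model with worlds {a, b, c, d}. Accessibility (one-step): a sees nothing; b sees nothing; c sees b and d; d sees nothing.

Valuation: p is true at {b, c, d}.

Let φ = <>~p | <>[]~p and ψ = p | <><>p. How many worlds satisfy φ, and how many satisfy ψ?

For <>~p | <>[]~p:
a: <>~p is F, <>[]~p is F. ✗
b: <>~p is F, <>[]~p is F. ✗
c: <>~p is F, <>[]~p is T. ✓
d: <>~p is F, <>[]~p is F. ✗
— 1 world.
For p | <><>p:
a: p is F, <><>p is F. ✗
b: p is T, <><>p is F. ✓
c: p is T, <><>p is F. ✓
d: p is T, <><>p is F. ✓
— 3 worlds.

1 and 3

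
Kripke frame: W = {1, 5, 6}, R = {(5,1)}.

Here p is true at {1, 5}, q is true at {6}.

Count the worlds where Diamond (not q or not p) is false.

1: no successors, so Diamond (not q or not p) fails. ✗
5: successors {1}; not q or not p there: 1:T. ✓
6: no successors, so Diamond (not q or not p) fails. ✗
Satisfying worlds: {5}.
So Diamond (not q or not p) fails at the other 2 worlds.

2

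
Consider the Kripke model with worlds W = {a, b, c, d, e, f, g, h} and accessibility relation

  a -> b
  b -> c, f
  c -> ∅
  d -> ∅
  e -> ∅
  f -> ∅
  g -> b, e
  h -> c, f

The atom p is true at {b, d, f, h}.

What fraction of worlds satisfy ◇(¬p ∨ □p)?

a: successors {b}; ¬p ∨ □p there: b:F. ✗
b: successors {c, f}; ¬p ∨ □p there: c:T, f:T. ✓
c: no successors, so ◇(¬p ∨ □p) fails. ✗
d: no successors, so ◇(¬p ∨ □p) fails. ✗
e: no successors, so ◇(¬p ∨ □p) fails. ✗
f: no successors, so ◇(¬p ∨ □p) fails. ✗
g: successors {b, e}; ¬p ∨ □p there: b:F, e:T. ✓
h: successors {c, f}; ¬p ∨ □p there: c:T, f:T. ✓
That's 3 of 8 worlds, so 3/8.

3/8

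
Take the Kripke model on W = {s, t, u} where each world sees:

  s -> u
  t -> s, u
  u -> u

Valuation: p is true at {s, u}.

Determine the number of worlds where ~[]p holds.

0

s: []p is T. ✗
t: []p is T. ✗
u: []p is T. ✗
Satisfying worlds: ∅.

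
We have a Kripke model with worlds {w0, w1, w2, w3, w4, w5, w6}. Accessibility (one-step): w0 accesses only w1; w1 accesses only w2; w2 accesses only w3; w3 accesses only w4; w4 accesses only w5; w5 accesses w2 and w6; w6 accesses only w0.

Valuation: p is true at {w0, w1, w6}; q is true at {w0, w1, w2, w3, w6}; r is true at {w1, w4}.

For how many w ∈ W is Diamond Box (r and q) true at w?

w0: successors {w1}; Box (r and q) there: w1:F. ✗
w1: successors {w2}; Box (r and q) there: w2:F. ✗
w2: successors {w3}; Box (r and q) there: w3:F. ✗
w3: successors {w4}; Box (r and q) there: w4:F. ✗
w4: successors {w5}; Box (r and q) there: w5:F. ✗
w5: successors {w2, w6}; Box (r and q) there: w2:F, w6:F. ✗
w6: successors {w0}; Box (r and q) there: w0:T. ✓
Satisfying worlds: {w6}.

1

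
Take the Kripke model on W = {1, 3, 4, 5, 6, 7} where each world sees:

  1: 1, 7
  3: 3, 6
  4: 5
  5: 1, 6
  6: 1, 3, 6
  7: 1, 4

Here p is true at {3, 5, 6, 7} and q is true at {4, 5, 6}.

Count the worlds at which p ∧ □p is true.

1

1: p is F, □p is F. ✗
3: p is T, □p is T. ✓
4: p is F, □p is T. ✗
5: p is T, □p is F. ✗
6: p is T, □p is F. ✗
7: p is T, □p is F. ✗
Satisfying worlds: {3}.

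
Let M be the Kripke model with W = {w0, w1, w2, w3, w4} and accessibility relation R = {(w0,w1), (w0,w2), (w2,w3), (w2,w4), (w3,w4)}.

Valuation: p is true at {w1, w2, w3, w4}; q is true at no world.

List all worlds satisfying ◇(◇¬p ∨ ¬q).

{w0, w2, w3}

w0: successors {w1, w2}; ◇¬p ∨ ¬q there: w1:T, w2:T. ✓
w1: no successors, so ◇(◇¬p ∨ ¬q) fails. ✗
w2: successors {w3, w4}; ◇¬p ∨ ¬q there: w3:T, w4:T. ✓
w3: successors {w4}; ◇¬p ∨ ¬q there: w4:T. ✓
w4: no successors, so ◇(◇¬p ∨ ¬q) fails. ✗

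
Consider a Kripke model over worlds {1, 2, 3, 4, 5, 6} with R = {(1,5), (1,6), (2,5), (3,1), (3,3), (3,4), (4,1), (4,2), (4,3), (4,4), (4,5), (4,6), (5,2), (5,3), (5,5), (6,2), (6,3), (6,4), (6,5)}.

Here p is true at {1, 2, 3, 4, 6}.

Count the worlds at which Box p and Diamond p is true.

1: Box p is F, Diamond p is T. ✗
2: Box p is F, Diamond p is F. ✗
3: Box p is T, Diamond p is T. ✓
4: Box p is F, Diamond p is T. ✗
5: Box p is F, Diamond p is T. ✗
6: Box p is F, Diamond p is T. ✗
Satisfying worlds: {3}.

1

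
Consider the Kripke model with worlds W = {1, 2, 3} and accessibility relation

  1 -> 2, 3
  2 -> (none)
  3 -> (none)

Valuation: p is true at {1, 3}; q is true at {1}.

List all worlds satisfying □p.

{2, 3}

1: successors {2, 3}; p there: 2:F, 3:T. ✗
2: no successors, so □p holds vacuously. ✓
3: no successors, so □p holds vacuously. ✓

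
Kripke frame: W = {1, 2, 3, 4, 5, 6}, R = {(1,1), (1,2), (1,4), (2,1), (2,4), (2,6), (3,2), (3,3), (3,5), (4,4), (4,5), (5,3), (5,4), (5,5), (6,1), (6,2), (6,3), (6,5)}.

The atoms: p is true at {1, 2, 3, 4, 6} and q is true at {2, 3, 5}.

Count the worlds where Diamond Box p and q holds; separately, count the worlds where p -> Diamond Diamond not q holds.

2 and 6

For Diamond Box p and q:
1: Diamond Box p is T, q is F. ✗
2: Diamond Box p is T, q is T. ✓
3: Diamond Box p is T, q is T. ✓
4: Diamond Box p is F, q is F. ✗
5: Diamond Box p is F, q is T. ✗
6: Diamond Box p is T, q is F. ✗
— 2 worlds.
For p -> Diamond Diamond not q:
1: p is T, Diamond Diamond not q is T. ✓
2: p is T, Diamond Diamond not q is T. ✓
3: p is T, Diamond Diamond not q is T. ✓
4: p is T, Diamond Diamond not q is T. ✓
5: p is F, Diamond Diamond not q is T. ✓
6: p is T, Diamond Diamond not q is T. ✓
— 6 worlds.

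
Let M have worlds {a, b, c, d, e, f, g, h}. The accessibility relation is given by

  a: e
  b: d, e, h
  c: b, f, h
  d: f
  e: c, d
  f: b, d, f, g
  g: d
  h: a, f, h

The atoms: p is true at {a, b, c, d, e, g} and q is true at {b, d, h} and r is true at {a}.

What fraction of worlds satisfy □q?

1/8

a: successors {e}; q there: e:F. ✗
b: successors {d, e, h}; q there: d:T, e:F, h:T. ✗
c: successors {b, f, h}; q there: b:T, f:F, h:T. ✗
d: successors {f}; q there: f:F. ✗
e: successors {c, d}; q there: c:F, d:T. ✗
f: successors {b, d, f, g}; q there: b:T, d:T, f:F, g:F. ✗
g: successors {d}; q there: d:T. ✓
h: successors {a, f, h}; q there: a:F, f:F, h:T. ✗
That's 1 of 8 worlds, so 1/8.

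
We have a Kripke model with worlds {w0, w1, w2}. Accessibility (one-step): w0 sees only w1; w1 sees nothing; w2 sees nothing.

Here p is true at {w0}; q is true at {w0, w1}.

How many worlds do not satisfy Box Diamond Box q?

w0: successors {w1}; Diamond Box q there: w1:F. ✗
w1: no successors, so Box Diamond Box q holds vacuously. ✓
w2: no successors, so Box Diamond Box q holds vacuously. ✓
Satisfying worlds: {w1, w2}.
So Box Diamond Box q fails at the other 1 world.

1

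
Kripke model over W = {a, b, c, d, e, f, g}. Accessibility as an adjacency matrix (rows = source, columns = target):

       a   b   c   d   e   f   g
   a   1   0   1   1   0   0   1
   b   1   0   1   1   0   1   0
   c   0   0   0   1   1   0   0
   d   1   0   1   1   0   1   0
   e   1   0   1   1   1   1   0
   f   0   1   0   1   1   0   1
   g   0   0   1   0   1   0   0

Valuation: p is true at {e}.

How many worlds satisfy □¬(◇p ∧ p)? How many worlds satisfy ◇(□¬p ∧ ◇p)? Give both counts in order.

For □¬(◇p ∧ p):
a: successors {a, c, d, g}; ¬(◇p ∧ p) there: a:T, c:T, d:T, g:T. ✓
b: successors {a, c, d, f}; ¬(◇p ∧ p) there: a:T, c:T, d:T, f:T. ✓
c: successors {d, e}; ¬(◇p ∧ p) there: d:T, e:F. ✗
d: successors {a, c, d, f}; ¬(◇p ∧ p) there: a:T, c:T, d:T, f:T. ✓
e: successors {a, c, d, e, f}; ¬(◇p ∧ p) there: a:T, c:T, d:T, e:F, f:T. ✗
f: successors {b, d, e, g}; ¬(◇p ∧ p) there: b:T, d:T, e:F, g:T. ✗
g: successors {c, e}; ¬(◇p ∧ p) there: c:T, e:F. ✗
— 3 worlds.
For ◇(□¬p ∧ ◇p):
a: successors {a, c, d, g}; □¬p ∧ ◇p there: a:F, c:F, d:F, g:F. ✗
b: successors {a, c, d, f}; □¬p ∧ ◇p there: a:F, c:F, d:F, f:F. ✗
c: successors {d, e}; □¬p ∧ ◇p there: d:F, e:F. ✗
d: successors {a, c, d, f}; □¬p ∧ ◇p there: a:F, c:F, d:F, f:F. ✗
e: successors {a, c, d, e, f}; □¬p ∧ ◇p there: a:F, c:F, d:F, e:F, f:F. ✗
f: successors {b, d, e, g}; □¬p ∧ ◇p there: b:F, d:F, e:F, g:F. ✗
g: successors {c, e}; □¬p ∧ ◇p there: c:F, e:F. ✗
— 0 worlds.

3 and 0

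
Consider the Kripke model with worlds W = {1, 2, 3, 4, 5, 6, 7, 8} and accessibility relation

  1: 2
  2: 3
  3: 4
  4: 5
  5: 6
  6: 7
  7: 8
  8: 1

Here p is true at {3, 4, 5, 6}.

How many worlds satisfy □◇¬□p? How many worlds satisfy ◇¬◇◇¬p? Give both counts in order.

4 and 4

For □◇¬□p:
1: successors {2}; ◇¬□p there: 2:F. ✗
2: successors {3}; ◇¬□p there: 3:F. ✗
3: successors {4}; ◇¬□p there: 4:F. ✗
4: successors {5}; ◇¬□p there: 5:T. ✓
5: successors {6}; ◇¬□p there: 6:T. ✓
6: successors {7}; ◇¬□p there: 7:T. ✓
7: successors {8}; ◇¬□p there: 8:T. ✓
8: successors {1}; ◇¬□p there: 1:F. ✗
— 4 worlds.
For ◇¬◇◇¬p:
1: successors {2}; ¬◇◇¬p there: 2:T. ✓
2: successors {3}; ¬◇◇¬p there: 3:T. ✓
3: successors {4}; ¬◇◇¬p there: 4:T. ✓
4: successors {5}; ¬◇◇¬p there: 5:F. ✗
5: successors {6}; ¬◇◇¬p there: 6:F. ✗
6: successors {7}; ¬◇◇¬p there: 7:F. ✗
7: successors {8}; ¬◇◇¬p there: 8:F. ✗
8: successors {1}; ¬◇◇¬p there: 1:T. ✓
— 4 worlds.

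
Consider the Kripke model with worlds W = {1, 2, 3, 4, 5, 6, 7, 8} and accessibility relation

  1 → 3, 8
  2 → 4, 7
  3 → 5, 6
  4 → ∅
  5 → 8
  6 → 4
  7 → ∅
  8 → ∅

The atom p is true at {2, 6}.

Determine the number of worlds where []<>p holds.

1: successors {3, 8}; <>p there: 3:T, 8:F. ✗
2: successors {4, 7}; <>p there: 4:F, 7:F. ✗
3: successors {5, 6}; <>p there: 5:F, 6:F. ✗
4: no successors, so []<>p holds vacuously. ✓
5: successors {8}; <>p there: 8:F. ✗
6: successors {4}; <>p there: 4:F. ✗
7: no successors, so []<>p holds vacuously. ✓
8: no successors, so []<>p holds vacuously. ✓
Satisfying worlds: {4, 7, 8}.

3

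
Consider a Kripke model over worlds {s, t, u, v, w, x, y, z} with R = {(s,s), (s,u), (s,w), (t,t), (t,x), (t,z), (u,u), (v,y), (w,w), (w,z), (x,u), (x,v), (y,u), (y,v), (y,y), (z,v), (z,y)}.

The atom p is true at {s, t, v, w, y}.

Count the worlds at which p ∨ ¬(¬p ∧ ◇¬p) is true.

6

s: p is T, ¬(¬p ∧ ◇¬p) is T. ✓
t: p is T, ¬(¬p ∧ ◇¬p) is T. ✓
u: p is F, ¬(¬p ∧ ◇¬p) is F. ✗
v: p is T, ¬(¬p ∧ ◇¬p) is T. ✓
w: p is T, ¬(¬p ∧ ◇¬p) is T. ✓
x: p is F, ¬(¬p ∧ ◇¬p) is F. ✗
y: p is T, ¬(¬p ∧ ◇¬p) is T. ✓
z: p is F, ¬(¬p ∧ ◇¬p) is T. ✓
Satisfying worlds: {s, t, v, w, y, z}.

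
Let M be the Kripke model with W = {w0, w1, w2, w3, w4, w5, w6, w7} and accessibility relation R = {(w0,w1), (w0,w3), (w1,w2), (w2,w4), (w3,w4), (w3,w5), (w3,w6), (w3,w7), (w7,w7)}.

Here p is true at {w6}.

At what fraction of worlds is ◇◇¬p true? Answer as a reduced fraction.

1/2

w0: successors {w1, w3}; ◇¬p there: w1:T, w3:T. ✓
w1: successors {w2}; ◇¬p there: w2:T. ✓
w2: successors {w4}; ◇¬p there: w4:F. ✗
w3: successors {w4, w5, w6, w7}; ◇¬p there: w4:F, w5:F, w6:F, w7:T. ✓
w4: no successors, so ◇◇¬p fails. ✗
w5: no successors, so ◇◇¬p fails. ✗
w6: no successors, so ◇◇¬p fails. ✗
w7: successors {w7}; ◇¬p there: w7:T. ✓
That's 4 of 8 worlds, so 4/8 = 1/2.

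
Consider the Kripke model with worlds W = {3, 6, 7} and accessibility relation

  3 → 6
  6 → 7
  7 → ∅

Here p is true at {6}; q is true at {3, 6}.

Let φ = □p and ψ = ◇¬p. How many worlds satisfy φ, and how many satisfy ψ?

For □p:
3: successors {6}; p there: 6:T. ✓
6: successors {7}; p there: 7:F. ✗
7: no successors, so □p holds vacuously. ✓
— 2 worlds.
For ◇¬p:
3: successors {6}; ¬p there: 6:F. ✗
6: successors {7}; ¬p there: 7:T. ✓
7: no successors, so ◇¬p fails. ✗
— 1 world.

2 and 1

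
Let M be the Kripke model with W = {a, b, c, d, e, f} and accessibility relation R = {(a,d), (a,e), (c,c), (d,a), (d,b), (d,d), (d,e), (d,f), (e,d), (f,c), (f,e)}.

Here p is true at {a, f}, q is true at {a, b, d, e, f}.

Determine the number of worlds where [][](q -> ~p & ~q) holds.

2

a: successors {d, e}; [](q -> ~p & ~q) there: d:F, e:F. ✗
b: no successors, so [][](q -> ~p & ~q) holds vacuously. ✓
c: successors {c}; [](q -> ~p & ~q) there: c:T. ✓
d: successors {a, b, d, e, f}; [](q -> ~p & ~q) there: a:F, b:T, d:F, e:F, f:F. ✗
e: successors {d}; [](q -> ~p & ~q) there: d:F. ✗
f: successors {c, e}; [](q -> ~p & ~q) there: c:T, e:F. ✗
Satisfying worlds: {b, c}.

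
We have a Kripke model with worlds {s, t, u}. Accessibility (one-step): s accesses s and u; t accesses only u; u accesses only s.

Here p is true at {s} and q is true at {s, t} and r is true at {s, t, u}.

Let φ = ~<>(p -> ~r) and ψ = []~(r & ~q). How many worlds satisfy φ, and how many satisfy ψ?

1 and 1

For ~<>(p -> ~r):
s: <>(p -> ~r) is T. ✗
t: <>(p -> ~r) is T. ✗
u: <>(p -> ~r) is F. ✓
— 1 world.
For []~(r & ~q):
s: successors {s, u}; ~(r & ~q) there: s:T, u:F. ✗
t: successors {u}; ~(r & ~q) there: u:F. ✗
u: successors {s}; ~(r & ~q) there: s:T. ✓
— 1 world.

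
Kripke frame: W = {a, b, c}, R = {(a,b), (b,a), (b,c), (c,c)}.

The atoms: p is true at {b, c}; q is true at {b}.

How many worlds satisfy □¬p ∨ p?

a: □¬p is F, p is F. ✗
b: □¬p is F, p is T. ✓
c: □¬p is F, p is T. ✓
Satisfying worlds: {b, c}.

2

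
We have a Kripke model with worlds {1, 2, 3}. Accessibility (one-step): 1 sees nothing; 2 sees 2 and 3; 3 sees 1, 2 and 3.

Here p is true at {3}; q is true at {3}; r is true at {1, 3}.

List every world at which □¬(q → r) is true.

{1}

1: no successors, so □¬(q → r) holds vacuously. ✓
2: successors {2, 3}; ¬(q → r) there: 2:F, 3:F. ✗
3: successors {1, 2, 3}; ¬(q → r) there: 1:F, 2:F, 3:F. ✗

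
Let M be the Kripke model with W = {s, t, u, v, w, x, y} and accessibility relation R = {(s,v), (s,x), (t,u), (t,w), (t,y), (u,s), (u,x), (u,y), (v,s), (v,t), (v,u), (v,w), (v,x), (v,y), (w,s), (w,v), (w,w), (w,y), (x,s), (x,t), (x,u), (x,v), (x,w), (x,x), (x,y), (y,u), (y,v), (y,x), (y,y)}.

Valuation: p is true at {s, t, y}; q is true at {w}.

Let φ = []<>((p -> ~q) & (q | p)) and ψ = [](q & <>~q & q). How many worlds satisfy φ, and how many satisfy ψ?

3 and 0

For []<>((p -> ~q) & (q | p)):
s: successors {v, x}; <>((p -> ~q) & (q | p)) there: v:T, x:T. ✓
t: successors {u, w, y}; <>((p -> ~q) & (q | p)) there: u:T, w:T, y:T. ✓
u: successors {s, x, y}; <>((p -> ~q) & (q | p)) there: s:F, x:T, y:T. ✗
v: successors {s, t, u, w, x, y}; <>((p -> ~q) & (q | p)) there: s:F, t:T, u:T, w:T, x:T, y:T. ✗
w: successors {s, v, w, y}; <>((p -> ~q) & (q | p)) there: s:F, v:T, w:T, y:T. ✗
x: successors {s, t, u, v, w, x, y}; <>((p -> ~q) & (q | p)) there: s:F, t:T, u:T, v:T, w:T, x:T, y:T. ✗
y: successors {u, v, x, y}; <>((p -> ~q) & (q | p)) there: u:T, v:T, x:T, y:T. ✓
— 3 worlds.
For [](q & <>~q & q):
s: successors {v, x}; q & <>~q & q there: v:F, x:F. ✗
t: successors {u, w, y}; q & <>~q & q there: u:F, w:T, y:F. ✗
u: successors {s, x, y}; q & <>~q & q there: s:F, x:F, y:F. ✗
v: successors {s, t, u, w, x, y}; q & <>~q & q there: s:F, t:F, u:F, w:T, x:F, y:F. ✗
w: successors {s, v, w, y}; q & <>~q & q there: s:F, v:F, w:T, y:F. ✗
x: successors {s, t, u, v, w, x, y}; q & <>~q & q there: s:F, t:F, u:F, v:F, w:T, x:F, y:F. ✗
y: successors {u, v, x, y}; q & <>~q & q there: u:F, v:F, x:F, y:F. ✗
— 0 worlds.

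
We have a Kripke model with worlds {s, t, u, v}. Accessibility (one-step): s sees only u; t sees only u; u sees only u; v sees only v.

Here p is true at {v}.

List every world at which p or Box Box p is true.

s: p is F, Box Box p is F. ✗
t: p is F, Box Box p is F. ✗
u: p is F, Box Box p is F. ✗
v: p is T, Box Box p is T. ✓

{v}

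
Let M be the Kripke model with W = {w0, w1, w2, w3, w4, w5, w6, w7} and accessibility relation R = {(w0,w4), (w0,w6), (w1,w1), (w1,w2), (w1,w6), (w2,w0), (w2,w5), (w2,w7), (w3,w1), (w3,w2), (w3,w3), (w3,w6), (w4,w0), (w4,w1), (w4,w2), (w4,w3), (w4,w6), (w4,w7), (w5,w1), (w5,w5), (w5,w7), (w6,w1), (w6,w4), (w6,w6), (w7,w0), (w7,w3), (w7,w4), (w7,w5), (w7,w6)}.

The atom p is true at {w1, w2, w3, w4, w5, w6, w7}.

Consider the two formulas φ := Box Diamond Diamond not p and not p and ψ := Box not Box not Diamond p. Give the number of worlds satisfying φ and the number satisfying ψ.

For Box Diamond Diamond not p and not p:
w0: Box Diamond Diamond not p is T, not p is T. ✓
w1: Box Diamond Diamond not p is T, not p is F. ✗
w2: Box Diamond Diamond not p is T, not p is F. ✗
w3: Box Diamond Diamond not p is T, not p is F. ✗
w4: Box Diamond Diamond not p is T, not p is F. ✗
w5: Box Diamond Diamond not p is T, not p is F. ✗
w6: Box Diamond Diamond not p is T, not p is F. ✗
w7: Box Diamond Diamond not p is T, not p is F. ✗
— 1 world.
For Box not Box not Diamond p:
w0: successors {w4, w6}; not Box not Diamond p there: w4:T, w6:T. ✓
w1: successors {w1, w2, w6}; not Box not Diamond p there: w1:T, w2:T, w6:T. ✓
w2: successors {w0, w5, w7}; not Box not Diamond p there: w0:T, w5:T, w7:T. ✓
w3: successors {w1, w2, w3, w6}; not Box not Diamond p there: w1:T, w2:T, w3:T, w6:T. ✓
w4: successors {w0, w1, w2, w3, w6, w7}; not Box not Diamond p there: w0:T, w1:T, w2:T, w3:T, w6:T, w7:T. ✓
w5: successors {w1, w5, w7}; not Box not Diamond p there: w1:T, w5:T, w7:T. ✓
w6: successors {w1, w4, w6}; not Box not Diamond p there: w1:T, w4:T, w6:T. ✓
w7: successors {w0, w3, w4, w5, w6}; not Box not Diamond p there: w0:T, w3:T, w4:T, w5:T, w6:T. ✓
— 8 worlds.

1 and 8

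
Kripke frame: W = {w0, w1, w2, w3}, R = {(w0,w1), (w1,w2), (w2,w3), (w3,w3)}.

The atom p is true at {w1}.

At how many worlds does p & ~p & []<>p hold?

w0: p is F, ~p & []<>p is F. ✗
w1: p is T, ~p & []<>p is F. ✗
w2: p is F, ~p & []<>p is F. ✗
w3: p is F, ~p & []<>p is F. ✗
Satisfying worlds: ∅.

0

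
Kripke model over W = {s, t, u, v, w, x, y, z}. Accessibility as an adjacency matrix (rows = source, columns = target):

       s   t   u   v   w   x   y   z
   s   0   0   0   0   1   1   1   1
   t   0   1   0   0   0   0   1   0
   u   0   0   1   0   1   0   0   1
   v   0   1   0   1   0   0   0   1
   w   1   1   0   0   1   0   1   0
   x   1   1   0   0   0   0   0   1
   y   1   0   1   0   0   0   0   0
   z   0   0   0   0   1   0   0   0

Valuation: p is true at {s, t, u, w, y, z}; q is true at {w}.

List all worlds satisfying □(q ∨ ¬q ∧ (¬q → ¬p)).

{z}

s: successors {w, x, y, z}; q ∨ ¬q ∧ (¬q → ¬p) there: w:T, x:T, y:F, z:F. ✗
t: successors {t, y}; q ∨ ¬q ∧ (¬q → ¬p) there: t:F, y:F. ✗
u: successors {u, w, z}; q ∨ ¬q ∧ (¬q → ¬p) there: u:F, w:T, z:F. ✗
v: successors {t, v, z}; q ∨ ¬q ∧ (¬q → ¬p) there: t:F, v:T, z:F. ✗
w: successors {s, t, w, y}; q ∨ ¬q ∧ (¬q → ¬p) there: s:F, t:F, w:T, y:F. ✗
x: successors {s, t, z}; q ∨ ¬q ∧ (¬q → ¬p) there: s:F, t:F, z:F. ✗
y: successors {s, u}; q ∨ ¬q ∧ (¬q → ¬p) there: s:F, u:F. ✗
z: successors {w}; q ∨ ¬q ∧ (¬q → ¬p) there: w:T. ✓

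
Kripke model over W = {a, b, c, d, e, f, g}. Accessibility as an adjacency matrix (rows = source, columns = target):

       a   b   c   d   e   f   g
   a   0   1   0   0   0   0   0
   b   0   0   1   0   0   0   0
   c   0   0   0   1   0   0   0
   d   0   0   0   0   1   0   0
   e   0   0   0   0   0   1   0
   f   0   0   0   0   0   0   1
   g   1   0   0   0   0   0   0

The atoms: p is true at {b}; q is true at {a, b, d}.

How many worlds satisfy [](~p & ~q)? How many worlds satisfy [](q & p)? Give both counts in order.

For [](~p & ~q):
a: successors {b}; ~p & ~q there: b:F. ✗
b: successors {c}; ~p & ~q there: c:T. ✓
c: successors {d}; ~p & ~q there: d:F. ✗
d: successors {e}; ~p & ~q there: e:T. ✓
e: successors {f}; ~p & ~q there: f:T. ✓
f: successors {g}; ~p & ~q there: g:T. ✓
g: successors {a}; ~p & ~q there: a:F. ✗
— 4 worlds.
For [](q & p):
a: successors {b}; q & p there: b:T. ✓
b: successors {c}; q & p there: c:F. ✗
c: successors {d}; q & p there: d:F. ✗
d: successors {e}; q & p there: e:F. ✗
e: successors {f}; q & p there: f:F. ✗
f: successors {g}; q & p there: g:F. ✗
g: successors {a}; q & p there: a:F. ✗
— 1 world.

4 and 1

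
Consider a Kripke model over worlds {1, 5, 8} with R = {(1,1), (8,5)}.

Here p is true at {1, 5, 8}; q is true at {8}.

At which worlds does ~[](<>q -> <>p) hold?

∅

1: [](<>q -> <>p) is T. ✗
5: [](<>q -> <>p) is T. ✗
8: [](<>q -> <>p) is T. ✗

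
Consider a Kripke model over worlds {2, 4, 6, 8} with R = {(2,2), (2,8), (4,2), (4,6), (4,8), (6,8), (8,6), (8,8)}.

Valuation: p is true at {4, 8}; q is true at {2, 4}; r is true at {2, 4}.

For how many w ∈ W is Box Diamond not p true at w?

2

2: successors {2, 8}; Diamond not p there: 2:T, 8:T. ✓
4: successors {2, 6, 8}; Diamond not p there: 2:T, 6:F, 8:T. ✗
6: successors {8}; Diamond not p there: 8:T. ✓
8: successors {6, 8}; Diamond not p there: 6:F, 8:T. ✗
Satisfying worlds: {2, 6}.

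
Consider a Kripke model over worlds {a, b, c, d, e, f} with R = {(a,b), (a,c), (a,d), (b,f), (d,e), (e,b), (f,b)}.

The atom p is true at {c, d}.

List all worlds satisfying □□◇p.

{c}

a: successors {b, c, d}; □◇p there: b:F, c:T, d:F. ✗
b: successors {f}; □◇p there: f:F. ✗
c: no successors, so □□◇p holds vacuously. ✓
d: successors {e}; □◇p there: e:F. ✗
e: successors {b}; □◇p there: b:F. ✗
f: successors {b}; □◇p there: b:F. ✗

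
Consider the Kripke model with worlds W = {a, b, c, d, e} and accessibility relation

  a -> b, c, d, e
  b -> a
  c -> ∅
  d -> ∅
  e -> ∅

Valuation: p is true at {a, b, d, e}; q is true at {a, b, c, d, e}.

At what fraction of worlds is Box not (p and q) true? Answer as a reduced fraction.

a: successors {b, c, d, e}; not (p and q) there: b:F, c:T, d:F, e:F. ✗
b: successors {a}; not (p and q) there: a:F. ✗
c: no successors, so Box not (p and q) holds vacuously. ✓
d: no successors, so Box not (p and q) holds vacuously. ✓
e: no successors, so Box not (p and q) holds vacuously. ✓
That's 3 of 5 worlds, so 3/5.

3/5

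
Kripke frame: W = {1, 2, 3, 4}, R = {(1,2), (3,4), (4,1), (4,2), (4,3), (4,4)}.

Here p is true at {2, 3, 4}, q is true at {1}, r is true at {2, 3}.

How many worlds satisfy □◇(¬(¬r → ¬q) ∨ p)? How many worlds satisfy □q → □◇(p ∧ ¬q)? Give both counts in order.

For □◇(¬(¬r → ¬q) ∨ p):
1: successors {2}; ◇(¬(¬r → ¬q) ∨ p) there: 2:F. ✗
2: no successors, so □◇(¬(¬r → ¬q) ∨ p) holds vacuously. ✓
3: successors {4}; ◇(¬(¬r → ¬q) ∨ p) there: 4:T. ✓
4: successors {1, 2, 3, 4}; ◇(¬(¬r → ¬q) ∨ p) there: 1:T, 2:F, 3:T, 4:T. ✗
— 2 worlds.
For □q → □◇(p ∧ ¬q):
1: □q is F, □◇(p ∧ ¬q) is F. ✓
2: □q is T, □◇(p ∧ ¬q) is T. ✓
3: □q is F, □◇(p ∧ ¬q) is T. ✓
4: □q is F, □◇(p ∧ ¬q) is F. ✓
— 4 worlds.

2 and 4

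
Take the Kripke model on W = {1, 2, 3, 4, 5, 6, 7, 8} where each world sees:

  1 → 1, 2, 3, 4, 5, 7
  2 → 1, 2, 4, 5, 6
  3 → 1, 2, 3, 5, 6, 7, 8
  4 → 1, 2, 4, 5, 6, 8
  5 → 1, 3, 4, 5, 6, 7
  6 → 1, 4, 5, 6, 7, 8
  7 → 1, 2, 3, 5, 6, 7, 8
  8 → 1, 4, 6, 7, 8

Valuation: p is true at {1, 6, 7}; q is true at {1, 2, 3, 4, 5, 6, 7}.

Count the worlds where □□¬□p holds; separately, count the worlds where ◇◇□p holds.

8 and 0

For □□¬□p:
1: successors {1, 2, 3, 4, 5, 7}; □¬□p there: 1:T, 2:T, 3:T, 4:T, 5:T, 7:T. ✓
2: successors {1, 2, 4, 5, 6}; □¬□p there: 1:T, 2:T, 4:T, 5:T, 6:T. ✓
3: successors {1, 2, 3, 5, 6, 7, 8}; □¬□p there: 1:T, 2:T, 3:T, 5:T, 6:T, 7:T, 8:T. ✓
4: successors {1, 2, 4, 5, 6, 8}; □¬□p there: 1:T, 2:T, 4:T, 5:T, 6:T, 8:T. ✓
5: successors {1, 3, 4, 5, 6, 7}; □¬□p there: 1:T, 3:T, 4:T, 5:T, 6:T, 7:T. ✓
6: successors {1, 4, 5, 6, 7, 8}; □¬□p there: 1:T, 4:T, 5:T, 6:T, 7:T, 8:T. ✓
7: successors {1, 2, 3, 5, 6, 7, 8}; □¬□p there: 1:T, 2:T, 3:T, 5:T, 6:T, 7:T, 8:T. ✓
8: successors {1, 4, 6, 7, 8}; □¬□p there: 1:T, 4:T, 6:T, 7:T, 8:T. ✓
— 8 worlds.
For ◇◇□p:
1: successors {1, 2, 3, 4, 5, 7}; ◇□p there: 1:F, 2:F, 3:F, 4:F, 5:F, 7:F. ✗
2: successors {1, 2, 4, 5, 6}; ◇□p there: 1:F, 2:F, 4:F, 5:F, 6:F. ✗
3: successors {1, 2, 3, 5, 6, 7, 8}; ◇□p there: 1:F, 2:F, 3:F, 5:F, 6:F, 7:F, 8:F. ✗
4: successors {1, 2, 4, 5, 6, 8}; ◇□p there: 1:F, 2:F, 4:F, 5:F, 6:F, 8:F. ✗
5: successors {1, 3, 4, 5, 6, 7}; ◇□p there: 1:F, 3:F, 4:F, 5:F, 6:F, 7:F. ✗
6: successors {1, 4, 5, 6, 7, 8}; ◇□p there: 1:F, 4:F, 5:F, 6:F, 7:F, 8:F. ✗
7: successors {1, 2, 3, 5, 6, 7, 8}; ◇□p there: 1:F, 2:F, 3:F, 5:F, 6:F, 7:F, 8:F. ✗
8: successors {1, 4, 6, 7, 8}; ◇□p there: 1:F, 4:F, 6:F, 7:F, 8:F. ✗
— 0 worlds.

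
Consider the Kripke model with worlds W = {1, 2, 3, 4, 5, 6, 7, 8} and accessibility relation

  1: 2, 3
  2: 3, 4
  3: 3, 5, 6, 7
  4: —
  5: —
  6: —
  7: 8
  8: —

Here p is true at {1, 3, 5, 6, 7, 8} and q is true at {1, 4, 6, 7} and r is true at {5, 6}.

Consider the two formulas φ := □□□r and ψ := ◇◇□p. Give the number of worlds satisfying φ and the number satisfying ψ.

For □□□r:
1: successors {2, 3}; □□r there: 2:F, 3:F. ✗
2: successors {3, 4}; □□r there: 3:F, 4:T. ✗
3: successors {3, 5, 6, 7}; □□r there: 3:F, 5:T, 6:T, 7:T. ✗
4: no successors, so □□□r holds vacuously. ✓
5: no successors, so □□□r holds vacuously. ✓
6: no successors, so □□□r holds vacuously. ✓
7: successors {8}; □□r there: 8:T. ✓
8: no successors, so □□□r holds vacuously. ✓
— 5 worlds.
For ◇◇□p:
1: successors {2, 3}; ◇□p there: 2:T, 3:T. ✓
2: successors {3, 4}; ◇□p there: 3:T, 4:F. ✓
3: successors {3, 5, 6, 7}; ◇□p there: 3:T, 5:F, 6:F, 7:T. ✓
4: no successors, so ◇◇□p fails. ✗
5: no successors, so ◇◇□p fails. ✗
6: no successors, so ◇◇□p fails. ✗
7: successors {8}; ◇□p there: 8:F. ✗
8: no successors, so ◇◇□p fails. ✗
— 3 worlds.

5 and 3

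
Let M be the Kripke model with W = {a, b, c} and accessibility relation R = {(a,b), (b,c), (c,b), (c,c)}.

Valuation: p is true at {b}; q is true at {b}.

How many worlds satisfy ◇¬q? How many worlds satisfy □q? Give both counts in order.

2 and 1

For ◇¬q:
a: successors {b}; ¬q there: b:F. ✗
b: successors {c}; ¬q there: c:T. ✓
c: successors {b, c}; ¬q there: b:F, c:T. ✓
— 2 worlds.
For □q:
a: successors {b}; q there: b:T. ✓
b: successors {c}; q there: c:F. ✗
c: successors {b, c}; q there: b:T, c:F. ✗
— 1 world.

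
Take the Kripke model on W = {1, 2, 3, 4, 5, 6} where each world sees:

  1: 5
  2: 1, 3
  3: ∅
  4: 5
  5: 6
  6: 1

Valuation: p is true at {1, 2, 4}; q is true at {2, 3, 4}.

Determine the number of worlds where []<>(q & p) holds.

1

1: successors {5}; <>(q & p) there: 5:F. ✗
2: successors {1, 3}; <>(q & p) there: 1:F, 3:F. ✗
3: no successors, so []<>(q & p) holds vacuously. ✓
4: successors {5}; <>(q & p) there: 5:F. ✗
5: successors {6}; <>(q & p) there: 6:F. ✗
6: successors {1}; <>(q & p) there: 1:F. ✗
Satisfying worlds: {3}.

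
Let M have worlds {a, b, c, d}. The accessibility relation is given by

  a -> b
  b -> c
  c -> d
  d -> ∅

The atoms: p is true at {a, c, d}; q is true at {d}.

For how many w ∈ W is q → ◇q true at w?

a: q is F, ◇q is F. ✓
b: q is F, ◇q is F. ✓
c: q is F, ◇q is T. ✓
d: q is T, ◇q is F. ✗
Satisfying worlds: {a, b, c}.

3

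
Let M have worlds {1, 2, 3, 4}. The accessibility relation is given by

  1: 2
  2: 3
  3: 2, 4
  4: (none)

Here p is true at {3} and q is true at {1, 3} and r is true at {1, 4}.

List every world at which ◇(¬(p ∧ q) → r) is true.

{2, 3}

1: successors {2}; ¬(p ∧ q) → r there: 2:F. ✗
2: successors {3}; ¬(p ∧ q) → r there: 3:T. ✓
3: successors {2, 4}; ¬(p ∧ q) → r there: 2:F, 4:T. ✓
4: no successors, so ◇(¬(p ∧ q) → r) fails. ✗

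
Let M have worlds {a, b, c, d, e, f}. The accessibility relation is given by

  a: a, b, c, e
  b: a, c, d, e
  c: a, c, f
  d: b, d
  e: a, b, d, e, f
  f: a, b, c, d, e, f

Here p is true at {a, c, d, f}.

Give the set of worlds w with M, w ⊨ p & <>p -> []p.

{b, c, e}

a: p & <>p is T, []p is F. ✗
b: p & <>p is F, []p is F. ✓
c: p & <>p is T, []p is T. ✓
d: p & <>p is T, []p is F. ✗
e: p & <>p is F, []p is F. ✓
f: p & <>p is T, []p is F. ✗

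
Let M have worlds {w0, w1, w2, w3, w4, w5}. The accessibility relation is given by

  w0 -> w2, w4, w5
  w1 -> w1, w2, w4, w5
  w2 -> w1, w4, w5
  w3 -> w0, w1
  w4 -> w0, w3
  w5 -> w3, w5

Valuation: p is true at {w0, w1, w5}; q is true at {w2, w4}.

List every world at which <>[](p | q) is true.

w0: successors {w2, w4, w5}; [](p | q) there: w2:T, w4:F, w5:F. ✓
w1: successors {w1, w2, w4, w5}; [](p | q) there: w1:T, w2:T, w4:F, w5:F. ✓
w2: successors {w1, w4, w5}; [](p | q) there: w1:T, w4:F, w5:F. ✓
w3: successors {w0, w1}; [](p | q) there: w0:T, w1:T. ✓
w4: successors {w0, w3}; [](p | q) there: w0:T, w3:T. ✓
w5: successors {w3, w5}; [](p | q) there: w3:T, w5:F. ✓

{w0, w1, w2, w3, w4, w5}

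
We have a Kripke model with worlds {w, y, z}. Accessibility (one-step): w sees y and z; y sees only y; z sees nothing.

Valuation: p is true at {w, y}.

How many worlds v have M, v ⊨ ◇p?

w: successors {y, z}; p there: y:T, z:F. ✓
y: successors {y}; p there: y:T. ✓
z: no successors, so ◇p fails. ✗
Satisfying worlds: {w, y}.

2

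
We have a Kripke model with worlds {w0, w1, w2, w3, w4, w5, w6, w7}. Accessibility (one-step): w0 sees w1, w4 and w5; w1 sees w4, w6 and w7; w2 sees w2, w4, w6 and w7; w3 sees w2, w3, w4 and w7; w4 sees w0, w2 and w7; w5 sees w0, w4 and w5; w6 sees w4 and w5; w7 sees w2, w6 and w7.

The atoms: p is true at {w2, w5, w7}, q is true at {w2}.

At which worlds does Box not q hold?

w0: successors {w1, w4, w5}; not q there: w1:T, w4:T, w5:T. ✓
w1: successors {w4, w6, w7}; not q there: w4:T, w6:T, w7:T. ✓
w2: successors {w2, w4, w6, w7}; not q there: w2:F, w4:T, w6:T, w7:T. ✗
w3: successors {w2, w3, w4, w7}; not q there: w2:F, w3:T, w4:T, w7:T. ✗
w4: successors {w0, w2, w7}; not q there: w0:T, w2:F, w7:T. ✗
w5: successors {w0, w4, w5}; not q there: w0:T, w4:T, w5:T. ✓
w6: successors {w4, w5}; not q there: w4:T, w5:T. ✓
w7: successors {w2, w6, w7}; not q there: w2:F, w6:T, w7:T. ✗

{w0, w1, w5, w6}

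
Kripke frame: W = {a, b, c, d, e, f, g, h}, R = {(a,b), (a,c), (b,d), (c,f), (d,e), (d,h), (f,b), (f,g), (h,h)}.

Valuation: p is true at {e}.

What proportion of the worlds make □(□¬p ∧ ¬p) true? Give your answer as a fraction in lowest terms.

3/4

a: successors {b, c}; □¬p ∧ ¬p there: b:T, c:T. ✓
b: successors {d}; □¬p ∧ ¬p there: d:F. ✗
c: successors {f}; □¬p ∧ ¬p there: f:T. ✓
d: successors {e, h}; □¬p ∧ ¬p there: e:F, h:T. ✗
e: no successors, so □(□¬p ∧ ¬p) holds vacuously. ✓
f: successors {b, g}; □¬p ∧ ¬p there: b:T, g:T. ✓
g: no successors, so □(□¬p ∧ ¬p) holds vacuously. ✓
h: successors {h}; □¬p ∧ ¬p there: h:T. ✓
That's 6 of 8 worlds, so 6/8 = 3/4.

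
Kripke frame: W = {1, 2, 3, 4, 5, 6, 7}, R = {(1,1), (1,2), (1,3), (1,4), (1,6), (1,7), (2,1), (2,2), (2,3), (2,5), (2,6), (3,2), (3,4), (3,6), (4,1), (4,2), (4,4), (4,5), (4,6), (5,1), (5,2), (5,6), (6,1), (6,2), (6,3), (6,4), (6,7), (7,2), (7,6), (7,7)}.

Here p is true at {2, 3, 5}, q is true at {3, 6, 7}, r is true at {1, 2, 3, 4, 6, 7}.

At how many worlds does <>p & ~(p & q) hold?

6

1: <>p is T, ~(p & q) is T. ✓
2: <>p is T, ~(p & q) is T. ✓
3: <>p is T, ~(p & q) is F. ✗
4: <>p is T, ~(p & q) is T. ✓
5: <>p is T, ~(p & q) is T. ✓
6: <>p is T, ~(p & q) is T. ✓
7: <>p is T, ~(p & q) is T. ✓
Satisfying worlds: {1, 2, 4, 5, 6, 7}.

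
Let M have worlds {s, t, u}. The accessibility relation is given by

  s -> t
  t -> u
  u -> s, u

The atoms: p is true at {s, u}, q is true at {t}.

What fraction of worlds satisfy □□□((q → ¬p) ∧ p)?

s: successors {t}; □□((q → ¬p) ∧ p) there: t:T. ✓
t: successors {u}; □□((q → ¬p) ∧ p) there: u:F. ✗
u: successors {s, u}; □□((q → ¬p) ∧ p) there: s:T, u:F. ✗
That's 1 of 3 worlds, so 1/3.

1/3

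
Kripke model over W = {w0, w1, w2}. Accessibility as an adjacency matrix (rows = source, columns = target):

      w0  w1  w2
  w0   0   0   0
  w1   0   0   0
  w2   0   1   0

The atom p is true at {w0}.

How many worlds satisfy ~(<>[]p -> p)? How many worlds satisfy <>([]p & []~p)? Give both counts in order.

For ~(<>[]p -> p):
w0: <>[]p -> p is T. ✗
w1: <>[]p -> p is T. ✗
w2: <>[]p -> p is F. ✓
— 1 world.
For <>([]p & []~p):
w0: no successors, so <>([]p & []~p) fails. ✗
w1: no successors, so <>([]p & []~p) fails. ✗
w2: successors {w1}; []p & []~p there: w1:T. ✓
— 1 world.

1 and 1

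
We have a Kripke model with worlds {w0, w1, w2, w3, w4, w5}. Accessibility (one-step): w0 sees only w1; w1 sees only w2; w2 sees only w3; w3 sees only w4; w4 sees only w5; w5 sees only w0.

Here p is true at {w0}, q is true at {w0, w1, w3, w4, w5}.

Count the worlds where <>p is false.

5

w0: successors {w1}; p there: w1:F. ✗
w1: successors {w2}; p there: w2:F. ✗
w2: successors {w3}; p there: w3:F. ✗
w3: successors {w4}; p there: w4:F. ✗
w4: successors {w5}; p there: w5:F. ✗
w5: successors {w0}; p there: w0:T. ✓
Satisfying worlds: {w5}.
So <>p fails at the other 5 worlds.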